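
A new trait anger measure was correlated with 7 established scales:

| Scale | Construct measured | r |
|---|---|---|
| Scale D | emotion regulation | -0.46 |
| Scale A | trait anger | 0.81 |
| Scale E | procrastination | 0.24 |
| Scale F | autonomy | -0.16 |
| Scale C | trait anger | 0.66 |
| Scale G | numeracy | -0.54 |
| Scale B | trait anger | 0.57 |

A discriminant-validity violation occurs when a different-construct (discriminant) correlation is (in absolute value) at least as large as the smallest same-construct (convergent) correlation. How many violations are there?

0

Convergent (same construct = trait anger): Scale A, Scale C, Scale B.
Smallest convergent = 0.57. Discriminant |r|: 0.46, 0.24, 0.16, 0.54; count ≥ 0.57 → 0.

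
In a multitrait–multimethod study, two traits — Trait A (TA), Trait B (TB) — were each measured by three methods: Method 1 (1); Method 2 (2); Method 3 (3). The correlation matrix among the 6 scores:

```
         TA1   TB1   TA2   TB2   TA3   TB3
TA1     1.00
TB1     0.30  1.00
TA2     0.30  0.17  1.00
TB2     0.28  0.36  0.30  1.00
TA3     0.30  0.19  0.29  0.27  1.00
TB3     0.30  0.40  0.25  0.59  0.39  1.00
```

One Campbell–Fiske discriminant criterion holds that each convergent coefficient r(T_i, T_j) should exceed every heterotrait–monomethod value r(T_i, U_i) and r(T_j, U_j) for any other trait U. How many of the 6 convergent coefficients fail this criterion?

3

Each convergent coefficient versus the relevant comparison correlations:
TA (methods 1·2): 0.30 vs {0.30, 0.30} → fail.
TA (methods 1·3): 0.30 vs {0.30, 0.39} → fail.
TA (methods 2·3): 0.29 vs {0.30, 0.39} → fail.
TB (methods 1·2): 0.36 vs {0.30, 0.30} → pass.
TB (methods 1·3): 0.40 vs {0.30, 0.39} → pass.
TB (methods 2·3): 0.59 vs {0.30, 0.39} → pass.
3 of 6 fail.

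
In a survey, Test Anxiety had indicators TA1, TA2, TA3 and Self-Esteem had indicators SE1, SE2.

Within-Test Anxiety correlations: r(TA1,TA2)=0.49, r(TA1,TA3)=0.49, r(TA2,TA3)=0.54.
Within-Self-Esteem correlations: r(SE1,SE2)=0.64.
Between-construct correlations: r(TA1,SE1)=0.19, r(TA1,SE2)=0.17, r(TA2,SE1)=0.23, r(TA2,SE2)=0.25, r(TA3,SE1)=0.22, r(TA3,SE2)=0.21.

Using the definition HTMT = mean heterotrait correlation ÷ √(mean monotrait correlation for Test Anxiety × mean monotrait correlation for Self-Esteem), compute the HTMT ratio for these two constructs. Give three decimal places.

0.372

Between-construct mean = 1.27/6 = 0.2117.
Mean within-TA = 1.52/3 = 0.5067; mean within-SE = 0.64/1 = 0.6400.
Geometric mean = √(0.5067 × 0.6400) = 0.5695.
HTMT = 0.2117 / 0.5695 = 0.372.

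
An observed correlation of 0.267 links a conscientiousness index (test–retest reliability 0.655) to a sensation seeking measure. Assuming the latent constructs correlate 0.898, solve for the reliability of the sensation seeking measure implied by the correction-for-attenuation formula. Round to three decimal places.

0.135

r_true = r_obs / √(r_xx · r_yy) ⇒ 0.898 = 0.267 / √(0.655 · r_yy).
√(0.655 · r_yy) = 0.267 / 0.898 = 0.2973; 0.655 · r_yy = 0.0884; r_yy = 0.0884 / 0.655 ≈ 0.135.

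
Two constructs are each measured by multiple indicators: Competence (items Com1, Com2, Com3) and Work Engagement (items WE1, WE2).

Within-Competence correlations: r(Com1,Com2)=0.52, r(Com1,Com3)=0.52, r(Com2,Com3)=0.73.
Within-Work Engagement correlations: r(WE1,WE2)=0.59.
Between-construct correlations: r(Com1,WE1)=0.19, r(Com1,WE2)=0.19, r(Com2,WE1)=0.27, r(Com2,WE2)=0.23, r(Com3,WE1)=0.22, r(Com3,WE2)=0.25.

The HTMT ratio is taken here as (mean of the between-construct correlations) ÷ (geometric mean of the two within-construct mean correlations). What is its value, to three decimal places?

Mean between = 1.35/6 = 0.2250.
Mean within-Com = 1.77/3 = 0.5900; mean within-WE = 0.59/1 = 0.5900.
Geometric mean = √(0.5900 × 0.5900) = 0.5900.
HTMT = 0.2250 / 0.5900 = 0.381.

0.381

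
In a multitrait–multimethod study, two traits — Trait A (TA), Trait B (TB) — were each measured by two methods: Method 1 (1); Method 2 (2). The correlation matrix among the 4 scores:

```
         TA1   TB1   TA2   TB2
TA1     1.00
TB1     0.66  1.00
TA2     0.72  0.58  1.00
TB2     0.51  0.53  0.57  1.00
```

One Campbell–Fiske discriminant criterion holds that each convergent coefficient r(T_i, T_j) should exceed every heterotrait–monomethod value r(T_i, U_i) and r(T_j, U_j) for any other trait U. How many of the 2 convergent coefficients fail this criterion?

Convergent coefficients and their comparison sets:
TA (methods 1·2): 0.72 vs {0.66, 0.57} → pass.
TB (methods 1·2): 0.53 vs {0.66, 0.57} → fail.
1 of 2 fail.

1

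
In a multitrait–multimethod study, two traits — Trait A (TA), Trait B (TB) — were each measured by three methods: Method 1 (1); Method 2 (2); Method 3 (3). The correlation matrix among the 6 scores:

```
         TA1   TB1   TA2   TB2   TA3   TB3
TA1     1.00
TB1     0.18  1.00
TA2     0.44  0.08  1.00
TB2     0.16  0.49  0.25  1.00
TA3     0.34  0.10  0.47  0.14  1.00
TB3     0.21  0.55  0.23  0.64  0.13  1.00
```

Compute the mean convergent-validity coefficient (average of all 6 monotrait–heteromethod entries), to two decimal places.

0.49

Convergent values: 0.44, 0.34, 0.47, 0.49, 0.55, 0.64; mean = 2.93/6 = 0.49.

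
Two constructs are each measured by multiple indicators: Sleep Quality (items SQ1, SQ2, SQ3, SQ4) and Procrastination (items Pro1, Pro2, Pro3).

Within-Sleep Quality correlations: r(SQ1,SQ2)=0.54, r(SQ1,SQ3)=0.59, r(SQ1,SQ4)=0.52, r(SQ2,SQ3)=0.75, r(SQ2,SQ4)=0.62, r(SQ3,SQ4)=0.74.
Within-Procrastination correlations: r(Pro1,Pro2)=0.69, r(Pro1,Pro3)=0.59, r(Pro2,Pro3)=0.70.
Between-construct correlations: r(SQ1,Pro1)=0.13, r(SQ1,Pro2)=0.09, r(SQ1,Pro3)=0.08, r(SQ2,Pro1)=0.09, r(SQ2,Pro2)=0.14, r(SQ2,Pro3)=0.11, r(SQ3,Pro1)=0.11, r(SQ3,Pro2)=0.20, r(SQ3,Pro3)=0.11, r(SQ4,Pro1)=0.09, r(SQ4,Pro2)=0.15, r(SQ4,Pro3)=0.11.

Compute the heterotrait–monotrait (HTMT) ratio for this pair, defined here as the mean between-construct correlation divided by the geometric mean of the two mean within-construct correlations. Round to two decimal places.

Mean heterotrait r = 1.41/12 = 0.1175.
Mean within-SQ = 3.76/6 = 0.6267; mean within-Pro = 1.98/3 = 0.6600.
Geometric mean = √(0.6267 × 0.6600) = 0.6431.
HTMT = 0.1175 / 0.6431 = 0.18.

0.18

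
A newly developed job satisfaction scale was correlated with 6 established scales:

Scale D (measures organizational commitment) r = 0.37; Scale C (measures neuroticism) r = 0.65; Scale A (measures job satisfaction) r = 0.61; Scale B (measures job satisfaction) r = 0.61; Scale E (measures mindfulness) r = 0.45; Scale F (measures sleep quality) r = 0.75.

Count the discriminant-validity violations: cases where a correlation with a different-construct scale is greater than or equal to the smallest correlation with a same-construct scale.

Convergent (same construct = job satisfaction): Scale A, Scale B.
Smallest convergent = 0.61. Discriminant values: 0.37, 0.65, 0.45, 0.75; count ≥ 0.61 → 2.

2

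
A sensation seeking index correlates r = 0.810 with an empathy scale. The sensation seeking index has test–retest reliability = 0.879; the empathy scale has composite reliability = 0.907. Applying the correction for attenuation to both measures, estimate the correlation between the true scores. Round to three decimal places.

0.907

r_true = r_obs / √(r_xx · r_yy) = 0.810 / √(0.879 × 0.907) = 0.810 / √0.797253 = 0.810 / 0.8929 ≈ 0.907.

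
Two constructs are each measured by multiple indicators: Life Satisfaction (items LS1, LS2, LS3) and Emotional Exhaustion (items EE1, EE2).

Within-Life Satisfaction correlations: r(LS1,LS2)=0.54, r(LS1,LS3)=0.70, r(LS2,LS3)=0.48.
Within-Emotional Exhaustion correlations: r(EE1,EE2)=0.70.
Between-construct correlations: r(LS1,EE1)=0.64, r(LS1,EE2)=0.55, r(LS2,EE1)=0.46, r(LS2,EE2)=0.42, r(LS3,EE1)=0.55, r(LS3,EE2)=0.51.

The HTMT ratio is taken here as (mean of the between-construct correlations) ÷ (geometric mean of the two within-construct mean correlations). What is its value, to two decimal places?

0.82

Mean heterotrait r = 3.13/6 = 0.5217.
Mean within-LS = 1.72/3 = 0.5733; mean within-EE = 0.70/1 = 0.7000.
Geometric mean = √(0.5733 × 0.7000) = 0.6335.
HTMT = 0.5217 / 0.6335 = 0.82.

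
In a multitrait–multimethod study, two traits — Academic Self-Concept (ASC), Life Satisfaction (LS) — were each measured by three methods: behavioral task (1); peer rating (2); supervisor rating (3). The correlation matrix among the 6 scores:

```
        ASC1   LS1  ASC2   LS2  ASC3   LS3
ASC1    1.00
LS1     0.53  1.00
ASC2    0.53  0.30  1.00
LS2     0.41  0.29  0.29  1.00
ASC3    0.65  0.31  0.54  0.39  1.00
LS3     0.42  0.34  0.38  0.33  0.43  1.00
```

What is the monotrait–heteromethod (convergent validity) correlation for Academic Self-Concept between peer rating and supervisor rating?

0.54

Same trait (ASC), different methods: r(ASC2, ASC3) = 0.54.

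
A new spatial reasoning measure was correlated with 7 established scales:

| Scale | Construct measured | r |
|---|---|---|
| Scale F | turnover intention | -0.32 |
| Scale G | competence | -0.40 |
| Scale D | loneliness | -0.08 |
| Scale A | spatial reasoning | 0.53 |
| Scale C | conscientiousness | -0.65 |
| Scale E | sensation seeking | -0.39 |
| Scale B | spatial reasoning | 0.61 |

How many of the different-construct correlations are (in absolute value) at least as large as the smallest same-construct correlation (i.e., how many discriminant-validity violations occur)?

1

Convergent (same construct = spatial reasoning): Scale A, Scale B.
Smallest convergent = 0.53. Discriminant |r|: 0.32, 0.40, 0.08, 0.65, 0.39; count ≥ 0.53 → 1.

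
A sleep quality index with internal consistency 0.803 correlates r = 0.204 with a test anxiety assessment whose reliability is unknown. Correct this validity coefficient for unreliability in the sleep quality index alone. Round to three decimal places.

0.228

Single correction: r_c = r_obs / √r_xx = 0.204 / √0.803 = 0.204 / 0.8961 ≈ 0.228.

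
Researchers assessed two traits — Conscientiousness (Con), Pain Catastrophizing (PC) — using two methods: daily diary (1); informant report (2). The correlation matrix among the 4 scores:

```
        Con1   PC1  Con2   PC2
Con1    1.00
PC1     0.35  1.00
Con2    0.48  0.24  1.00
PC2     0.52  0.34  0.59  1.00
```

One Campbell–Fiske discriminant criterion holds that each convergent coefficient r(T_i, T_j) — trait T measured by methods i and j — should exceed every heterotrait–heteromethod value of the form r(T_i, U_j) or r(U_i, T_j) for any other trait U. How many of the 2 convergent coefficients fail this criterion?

Convergent coefficients and their comparison sets:
Con (methods 1·2): 0.48 vs {0.52, 0.24} → fail.
PC (methods 1·2): 0.34 vs {0.24, 0.52} → fail.
2 of 2 fail.

2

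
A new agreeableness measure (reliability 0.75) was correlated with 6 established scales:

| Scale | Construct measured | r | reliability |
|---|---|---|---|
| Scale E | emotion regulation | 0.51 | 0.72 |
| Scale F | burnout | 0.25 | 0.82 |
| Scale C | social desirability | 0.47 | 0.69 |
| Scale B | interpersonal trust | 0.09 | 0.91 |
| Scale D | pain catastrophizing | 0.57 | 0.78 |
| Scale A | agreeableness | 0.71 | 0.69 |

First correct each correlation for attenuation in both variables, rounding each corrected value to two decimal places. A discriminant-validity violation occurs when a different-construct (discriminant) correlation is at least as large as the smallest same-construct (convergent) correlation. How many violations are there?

Disattenuated r (r / √(r_scale · r_new)):
  Scale E (disc): 0.51 / √(0.72·0.75) = 0.69
  Scale F (disc): 0.25 / √(0.82·0.75) = 0.32
  Scale C (disc): 0.47 / √(0.69·0.75) = 0.65
  Scale B (disc): 0.09 / √(0.91·0.75) = 0.11
  Scale D (disc): 0.57 / √(0.78·0.75) = 0.75
  Scale A (conv): 0.71 / √(0.69·0.75) = 0.99
Smallest convergent = 0.99. Discriminant values: 0.69, 0.32, 0.65, 0.11, 0.75; count ≥ 0.99 → 0.

0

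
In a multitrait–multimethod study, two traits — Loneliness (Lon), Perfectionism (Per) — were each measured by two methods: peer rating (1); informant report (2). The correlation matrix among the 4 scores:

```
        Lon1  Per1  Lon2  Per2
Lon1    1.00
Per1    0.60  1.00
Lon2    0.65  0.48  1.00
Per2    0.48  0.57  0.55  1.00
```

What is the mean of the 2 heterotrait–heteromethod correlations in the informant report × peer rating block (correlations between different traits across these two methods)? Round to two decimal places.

HTHM values (method 2 × method 1): 0.48, 0.48; mean = 0.96/2 = 0.48.

0.48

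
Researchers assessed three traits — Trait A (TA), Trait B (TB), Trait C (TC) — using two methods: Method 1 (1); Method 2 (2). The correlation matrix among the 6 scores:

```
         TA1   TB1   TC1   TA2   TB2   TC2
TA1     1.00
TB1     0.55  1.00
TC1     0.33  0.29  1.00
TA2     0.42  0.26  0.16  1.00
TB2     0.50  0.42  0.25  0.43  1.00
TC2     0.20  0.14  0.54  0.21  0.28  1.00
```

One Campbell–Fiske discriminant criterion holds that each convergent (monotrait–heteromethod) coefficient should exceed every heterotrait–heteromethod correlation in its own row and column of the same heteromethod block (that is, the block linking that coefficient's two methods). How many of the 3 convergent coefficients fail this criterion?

Checking each validity diagonal entry against its comparison values:
TA (methods 1·2): 0.42 vs {0.50, 0.26, 0.20, 0.16} → fail.
TB (methods 1·2): 0.42 vs {0.26, 0.50, 0.14, 0.25} → fail.
TC (methods 1·2): 0.54 vs {0.16, 0.20, 0.25, 0.14} → pass.
2 of 3 fail.

2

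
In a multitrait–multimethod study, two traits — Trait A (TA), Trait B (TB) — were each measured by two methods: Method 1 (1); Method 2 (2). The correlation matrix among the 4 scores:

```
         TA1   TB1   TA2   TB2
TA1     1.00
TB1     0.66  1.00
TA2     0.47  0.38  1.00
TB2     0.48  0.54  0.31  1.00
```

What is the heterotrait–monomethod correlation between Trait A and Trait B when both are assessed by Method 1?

0.66

Different traits, same method: r(TA1, TB1) = 0.66.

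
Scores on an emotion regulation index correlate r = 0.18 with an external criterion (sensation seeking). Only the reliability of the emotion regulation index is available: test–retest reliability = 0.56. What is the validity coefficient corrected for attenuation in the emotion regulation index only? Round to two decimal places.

Single correction: r_c = r_obs / √r_xx = 0.18 / √0.56 = 0.18 / 0.7483 ≈ 0.24.

0.24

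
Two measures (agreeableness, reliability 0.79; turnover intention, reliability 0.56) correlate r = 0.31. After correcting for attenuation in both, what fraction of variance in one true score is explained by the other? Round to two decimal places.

Disattenuated r = 0.31 / √(0.79 × 0.56) = 0.31 / 0.6651 = 0.4661.
Shared true-score variance = 0.4661² = 0.2172 ≈ 0.22.

0.22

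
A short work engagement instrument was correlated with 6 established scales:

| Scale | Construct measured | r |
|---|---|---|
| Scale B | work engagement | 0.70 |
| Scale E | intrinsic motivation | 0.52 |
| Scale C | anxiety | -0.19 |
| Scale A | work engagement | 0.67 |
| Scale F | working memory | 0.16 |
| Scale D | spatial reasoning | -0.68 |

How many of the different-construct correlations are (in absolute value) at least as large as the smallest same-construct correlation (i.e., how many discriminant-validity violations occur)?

Convergent (same construct = work engagement): Scale B, Scale A.
Smallest convergent = 0.67. Discriminant |r|: 0.52, 0.19, 0.16, 0.68; count ≥ 0.67 → 1.

1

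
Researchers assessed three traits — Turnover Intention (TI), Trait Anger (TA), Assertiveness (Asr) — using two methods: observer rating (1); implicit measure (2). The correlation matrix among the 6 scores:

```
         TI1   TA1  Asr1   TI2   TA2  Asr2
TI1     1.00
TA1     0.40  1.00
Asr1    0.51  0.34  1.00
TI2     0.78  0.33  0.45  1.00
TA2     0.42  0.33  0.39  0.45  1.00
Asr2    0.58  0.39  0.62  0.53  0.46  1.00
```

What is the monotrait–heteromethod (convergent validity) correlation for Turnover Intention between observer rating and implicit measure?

Same trait (TI), different methods: r(TI1, TI2) = 0.78.

0.78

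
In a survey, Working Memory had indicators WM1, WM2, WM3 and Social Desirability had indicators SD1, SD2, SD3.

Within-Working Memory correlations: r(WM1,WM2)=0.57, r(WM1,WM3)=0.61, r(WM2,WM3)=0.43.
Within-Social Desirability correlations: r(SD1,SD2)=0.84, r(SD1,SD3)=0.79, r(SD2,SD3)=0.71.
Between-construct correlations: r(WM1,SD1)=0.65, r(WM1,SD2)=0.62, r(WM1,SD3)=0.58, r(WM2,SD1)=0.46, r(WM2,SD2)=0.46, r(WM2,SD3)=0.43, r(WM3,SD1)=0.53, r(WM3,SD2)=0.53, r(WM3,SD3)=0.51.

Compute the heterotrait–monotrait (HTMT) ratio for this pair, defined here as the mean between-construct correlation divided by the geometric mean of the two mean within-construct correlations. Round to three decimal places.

0.819

Mean heterotrait r = 4.77/9 = 0.5300.
Mean within-WM = 1.61/3 = 0.5367; mean within-SD = 2.34/3 = 0.7800.
Geometric mean = √(0.5367 × 0.7800) = 0.6470.
HTMT = 0.5300 / 0.6470 = 0.819.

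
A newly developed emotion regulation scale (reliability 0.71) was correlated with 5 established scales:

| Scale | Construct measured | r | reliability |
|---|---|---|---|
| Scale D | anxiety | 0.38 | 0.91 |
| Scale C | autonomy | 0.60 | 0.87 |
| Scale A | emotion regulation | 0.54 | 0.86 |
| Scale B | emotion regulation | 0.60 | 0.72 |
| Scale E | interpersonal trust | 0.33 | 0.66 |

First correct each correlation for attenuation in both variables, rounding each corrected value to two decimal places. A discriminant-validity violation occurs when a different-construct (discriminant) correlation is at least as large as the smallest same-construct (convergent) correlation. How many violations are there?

1

Disattenuated r (r / √(r_scale · r_new)):
  Scale D (disc): 0.38 / √(0.91·0.71) = 0.47
  Scale C (disc): 0.60 / √(0.87·0.71) = 0.76
  Scale A (conv): 0.54 / √(0.86·0.71) = 0.69
  Scale B (conv): 0.60 / √(0.72·0.71) = 0.84
  Scale E (disc): 0.33 / √(0.66·0.71) = 0.48
Smallest convergent = 0.69. Discriminant values: 0.47, 0.76, 0.48; count ≥ 0.69 → 1.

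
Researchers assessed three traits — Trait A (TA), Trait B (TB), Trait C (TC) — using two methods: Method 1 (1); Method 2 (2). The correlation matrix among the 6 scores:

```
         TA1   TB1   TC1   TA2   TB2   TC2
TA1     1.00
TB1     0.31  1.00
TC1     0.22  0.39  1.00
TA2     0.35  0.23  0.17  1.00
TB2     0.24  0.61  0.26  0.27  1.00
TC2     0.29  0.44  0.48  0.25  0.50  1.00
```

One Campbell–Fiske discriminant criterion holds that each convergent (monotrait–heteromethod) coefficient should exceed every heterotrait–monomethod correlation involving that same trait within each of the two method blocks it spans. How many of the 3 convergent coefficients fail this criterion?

1

Checking each validity diagonal entry against its comparison values:
TA (methods 1·2): 0.35 vs {0.31, 0.27, 0.22, 0.25} → pass.
TB (methods 1·2): 0.61 vs {0.31, 0.27, 0.39, 0.50} → pass.
TC (methods 1·2): 0.48 vs {0.22, 0.25, 0.39, 0.50} → fail.
1 of 3 fail.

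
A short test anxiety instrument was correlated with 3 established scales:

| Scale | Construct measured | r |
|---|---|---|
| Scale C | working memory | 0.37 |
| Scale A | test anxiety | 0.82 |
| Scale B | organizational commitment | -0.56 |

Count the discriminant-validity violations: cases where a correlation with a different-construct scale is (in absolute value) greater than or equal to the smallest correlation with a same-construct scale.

Convergent (same construct = test anxiety): Scale A.
Smallest convergent = 0.82. Discriminant |r|: 0.37, 0.56; count ≥ 0.82 → 0.

0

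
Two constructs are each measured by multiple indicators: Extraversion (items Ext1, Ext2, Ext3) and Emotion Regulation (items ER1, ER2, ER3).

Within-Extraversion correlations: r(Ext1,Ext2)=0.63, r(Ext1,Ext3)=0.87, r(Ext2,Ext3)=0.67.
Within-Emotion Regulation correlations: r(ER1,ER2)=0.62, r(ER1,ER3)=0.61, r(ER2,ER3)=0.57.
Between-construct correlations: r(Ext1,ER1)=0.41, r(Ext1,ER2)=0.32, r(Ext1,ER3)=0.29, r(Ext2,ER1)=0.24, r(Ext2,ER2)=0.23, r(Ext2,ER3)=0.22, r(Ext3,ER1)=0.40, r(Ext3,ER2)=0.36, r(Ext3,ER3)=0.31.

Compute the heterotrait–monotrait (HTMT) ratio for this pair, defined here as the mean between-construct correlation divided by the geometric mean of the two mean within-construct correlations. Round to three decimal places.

0.469

Mean between = 2.78/9 = 0.3089.
Mean within-Ext = 2.17/3 = 0.7233; mean within-ER = 1.80/3 = 0.6000.
Geometric mean = √(0.7233 × 0.6000) = 0.6588.
HTMT = 0.3089 / 0.6588 = 0.469.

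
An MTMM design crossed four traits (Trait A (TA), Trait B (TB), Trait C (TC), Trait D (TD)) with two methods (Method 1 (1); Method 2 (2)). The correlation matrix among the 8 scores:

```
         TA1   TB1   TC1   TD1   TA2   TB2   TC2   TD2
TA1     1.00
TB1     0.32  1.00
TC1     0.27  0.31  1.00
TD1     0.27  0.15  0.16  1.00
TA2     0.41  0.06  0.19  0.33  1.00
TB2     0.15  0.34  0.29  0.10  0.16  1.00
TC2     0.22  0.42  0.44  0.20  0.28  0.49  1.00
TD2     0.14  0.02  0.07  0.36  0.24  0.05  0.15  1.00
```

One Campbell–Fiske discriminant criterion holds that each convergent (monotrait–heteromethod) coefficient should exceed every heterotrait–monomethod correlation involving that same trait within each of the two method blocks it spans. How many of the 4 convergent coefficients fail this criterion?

Convergent coefficients and their comparison sets:
TA (methods 1·2): 0.41 vs {0.32, 0.16, 0.27, 0.28, 0.27, 0.24} → pass.
TB (methods 1·2): 0.34 vs {0.32, 0.16, 0.31, 0.49, 0.15, 0.05} → fail.
TC (methods 1·2): 0.44 vs {0.27, 0.28, 0.31, 0.49, 0.16, 0.15} → fail.
TD (methods 1·2): 0.36 vs {0.27, 0.24, 0.15, 0.05, 0.16, 0.15} → pass.
2 of 4 fail.

2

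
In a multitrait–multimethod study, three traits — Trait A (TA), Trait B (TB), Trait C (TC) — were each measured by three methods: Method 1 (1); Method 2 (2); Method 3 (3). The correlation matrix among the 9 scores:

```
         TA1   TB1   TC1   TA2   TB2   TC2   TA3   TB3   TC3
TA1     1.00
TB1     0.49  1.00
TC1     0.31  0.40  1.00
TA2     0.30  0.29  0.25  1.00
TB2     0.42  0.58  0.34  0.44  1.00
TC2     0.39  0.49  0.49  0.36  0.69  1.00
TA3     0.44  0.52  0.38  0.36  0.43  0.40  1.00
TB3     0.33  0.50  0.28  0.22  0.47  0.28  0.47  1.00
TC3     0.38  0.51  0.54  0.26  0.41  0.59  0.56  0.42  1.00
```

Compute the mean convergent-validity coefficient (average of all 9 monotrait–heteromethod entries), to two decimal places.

0.47

Convergent values: 0.30, 0.44, 0.36, 0.58, 0.50, 0.47, 0.49, 0.54, 0.59; mean = 4.27/9 = 0.47.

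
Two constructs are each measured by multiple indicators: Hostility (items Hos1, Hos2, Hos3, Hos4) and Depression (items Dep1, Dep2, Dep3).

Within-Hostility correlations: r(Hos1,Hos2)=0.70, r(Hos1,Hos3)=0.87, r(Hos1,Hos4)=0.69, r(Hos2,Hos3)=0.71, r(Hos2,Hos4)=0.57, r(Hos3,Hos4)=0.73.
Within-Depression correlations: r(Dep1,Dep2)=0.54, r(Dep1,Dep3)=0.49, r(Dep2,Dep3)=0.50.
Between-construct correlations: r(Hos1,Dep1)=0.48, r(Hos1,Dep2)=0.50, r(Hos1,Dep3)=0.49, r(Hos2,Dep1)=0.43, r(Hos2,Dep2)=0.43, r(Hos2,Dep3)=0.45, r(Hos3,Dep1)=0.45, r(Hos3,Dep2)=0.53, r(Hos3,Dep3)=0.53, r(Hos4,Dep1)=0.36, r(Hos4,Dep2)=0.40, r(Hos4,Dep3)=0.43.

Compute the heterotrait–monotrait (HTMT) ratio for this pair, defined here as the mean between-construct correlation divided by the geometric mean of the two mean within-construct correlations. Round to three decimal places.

Mean heterotrait r = 5.48/12 = 0.4567.
Mean within-Hos = 4.27/6 = 0.7117; mean within-Dep = 1.53/3 = 0.5100.
Geometric mean = √(0.7117 × 0.5100) = 0.6025.
HTMT = 0.4567 / 0.6025 = 0.758.

0.758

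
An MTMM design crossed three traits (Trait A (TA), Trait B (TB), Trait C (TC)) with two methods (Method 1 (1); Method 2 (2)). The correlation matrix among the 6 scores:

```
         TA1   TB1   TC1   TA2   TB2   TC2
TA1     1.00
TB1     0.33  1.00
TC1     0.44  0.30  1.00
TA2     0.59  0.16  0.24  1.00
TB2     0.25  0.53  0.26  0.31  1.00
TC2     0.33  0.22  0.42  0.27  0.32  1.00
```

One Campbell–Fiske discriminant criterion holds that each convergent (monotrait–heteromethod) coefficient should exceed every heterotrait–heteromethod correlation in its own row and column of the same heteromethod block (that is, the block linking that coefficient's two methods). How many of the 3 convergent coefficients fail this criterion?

0

Checking each validity diagonal entry against its comparison values:
TA (methods 1·2): 0.59 vs {0.25, 0.16, 0.33, 0.24} → pass.
TB (methods 1·2): 0.53 vs {0.16, 0.25, 0.22, 0.26} → pass.
TC (methods 1·2): 0.42 vs {0.24, 0.33, 0.26, 0.22} → pass.
0 of 3 fail.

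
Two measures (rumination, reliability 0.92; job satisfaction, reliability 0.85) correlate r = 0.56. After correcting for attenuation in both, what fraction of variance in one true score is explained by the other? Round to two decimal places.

0.40

Disattenuated r = 0.56 / √(0.92 × 0.85) = 0.56 / 0.8843 = 0.6333.
Shared true-score variance = 0.6333² = 0.4011 ≈ 0.40.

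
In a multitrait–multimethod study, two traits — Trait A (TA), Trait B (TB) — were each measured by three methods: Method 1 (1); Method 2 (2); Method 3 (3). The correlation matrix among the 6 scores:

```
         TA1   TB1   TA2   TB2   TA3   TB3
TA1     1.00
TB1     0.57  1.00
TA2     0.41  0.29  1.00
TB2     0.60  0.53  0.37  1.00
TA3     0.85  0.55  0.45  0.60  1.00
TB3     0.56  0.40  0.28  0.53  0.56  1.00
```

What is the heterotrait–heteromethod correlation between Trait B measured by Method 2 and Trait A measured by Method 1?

0.60

Different traits and methods: r(TB2, TA1) = 0.60.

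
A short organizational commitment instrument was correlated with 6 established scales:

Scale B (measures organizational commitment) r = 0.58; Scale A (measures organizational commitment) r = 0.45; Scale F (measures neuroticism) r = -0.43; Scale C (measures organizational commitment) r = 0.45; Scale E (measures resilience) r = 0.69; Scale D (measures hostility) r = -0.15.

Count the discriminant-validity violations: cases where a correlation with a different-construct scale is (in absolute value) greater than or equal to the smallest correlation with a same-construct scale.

1

Convergent (same construct = organizational commitment): Scale B, Scale A, Scale C.
Smallest convergent = 0.45. Discriminant |r|: 0.43, 0.69, 0.15; count ≥ 0.45 → 1.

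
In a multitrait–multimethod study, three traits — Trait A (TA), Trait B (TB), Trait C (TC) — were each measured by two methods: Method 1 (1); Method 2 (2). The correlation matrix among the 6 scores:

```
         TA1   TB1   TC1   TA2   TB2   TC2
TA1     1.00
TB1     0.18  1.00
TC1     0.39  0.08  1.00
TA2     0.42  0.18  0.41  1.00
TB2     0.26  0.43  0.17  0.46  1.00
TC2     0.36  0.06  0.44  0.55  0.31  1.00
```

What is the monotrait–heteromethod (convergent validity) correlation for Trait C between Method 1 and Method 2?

Same trait (TC), different methods: r(TC1, TC2) = 0.44.

0.44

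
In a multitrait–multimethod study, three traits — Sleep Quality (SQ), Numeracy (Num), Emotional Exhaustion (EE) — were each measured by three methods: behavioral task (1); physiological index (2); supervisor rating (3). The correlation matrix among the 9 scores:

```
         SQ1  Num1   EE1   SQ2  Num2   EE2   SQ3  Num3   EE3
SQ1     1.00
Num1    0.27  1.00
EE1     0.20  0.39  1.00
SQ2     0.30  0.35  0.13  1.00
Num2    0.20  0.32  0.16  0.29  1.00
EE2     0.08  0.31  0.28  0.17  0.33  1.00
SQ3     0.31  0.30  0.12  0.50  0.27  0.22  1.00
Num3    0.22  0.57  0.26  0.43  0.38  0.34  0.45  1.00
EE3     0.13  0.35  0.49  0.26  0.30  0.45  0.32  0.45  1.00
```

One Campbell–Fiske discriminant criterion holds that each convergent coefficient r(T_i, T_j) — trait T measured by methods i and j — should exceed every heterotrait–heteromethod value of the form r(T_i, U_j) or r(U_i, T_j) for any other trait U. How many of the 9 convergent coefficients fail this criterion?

Convergent coefficients and their comparison sets:
SQ (methods 1·2): 0.30 vs {0.20, 0.35, 0.08, 0.13} → fail.
SQ (methods 1·3): 0.31 vs {0.22, 0.30, 0.13, 0.12} → pass.
SQ (methods 2·3): 0.50 vs {0.43, 0.27, 0.26, 0.22} → pass.
Num (methods 1·2): 0.32 vs {0.35, 0.20, 0.31, 0.16} → fail.
Num (methods 1·3): 0.57 vs {0.30, 0.22, 0.35, 0.26} → pass.
Num (methods 2·3): 0.38 vs {0.27, 0.43, 0.30, 0.34} → fail.
EE (methods 1·2): 0.28 vs {0.13, 0.08, 0.16, 0.31} → fail.
EE (methods 1·3): 0.49 vs {0.12, 0.13, 0.26, 0.35} → pass.
EE (methods 2·3): 0.45 vs {0.22, 0.26, 0.34, 0.30} → pass.
4 of 9 fail.

4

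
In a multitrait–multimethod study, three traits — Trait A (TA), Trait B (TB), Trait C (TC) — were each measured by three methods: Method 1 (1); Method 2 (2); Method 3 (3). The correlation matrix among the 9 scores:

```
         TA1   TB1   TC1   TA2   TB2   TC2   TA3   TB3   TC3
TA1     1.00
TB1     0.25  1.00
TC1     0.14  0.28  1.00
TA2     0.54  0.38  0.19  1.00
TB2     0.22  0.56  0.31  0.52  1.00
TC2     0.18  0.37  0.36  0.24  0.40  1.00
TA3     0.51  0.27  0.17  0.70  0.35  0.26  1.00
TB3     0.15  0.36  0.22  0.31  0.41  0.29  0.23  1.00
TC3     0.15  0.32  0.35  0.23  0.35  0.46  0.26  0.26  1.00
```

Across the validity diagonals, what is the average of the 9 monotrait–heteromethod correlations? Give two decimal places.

Convergent values: 0.54, 0.51, 0.70, 0.56, 0.36, 0.41, 0.36, 0.35, 0.46; mean = 4.25/9 = 0.47.

0.47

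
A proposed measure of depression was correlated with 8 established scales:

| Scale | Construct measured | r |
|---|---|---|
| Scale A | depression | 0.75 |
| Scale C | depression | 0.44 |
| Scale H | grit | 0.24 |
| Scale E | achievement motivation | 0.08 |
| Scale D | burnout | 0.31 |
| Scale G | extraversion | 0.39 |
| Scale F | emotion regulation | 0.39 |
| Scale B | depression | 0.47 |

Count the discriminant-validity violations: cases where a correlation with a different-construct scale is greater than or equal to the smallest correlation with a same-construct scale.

0

Convergent (same construct = depression): Scale A, Scale C, Scale B.
Smallest convergent = 0.44. Discriminant values: 0.24, 0.08, 0.31, 0.39, 0.39; count ≥ 0.44 → 0.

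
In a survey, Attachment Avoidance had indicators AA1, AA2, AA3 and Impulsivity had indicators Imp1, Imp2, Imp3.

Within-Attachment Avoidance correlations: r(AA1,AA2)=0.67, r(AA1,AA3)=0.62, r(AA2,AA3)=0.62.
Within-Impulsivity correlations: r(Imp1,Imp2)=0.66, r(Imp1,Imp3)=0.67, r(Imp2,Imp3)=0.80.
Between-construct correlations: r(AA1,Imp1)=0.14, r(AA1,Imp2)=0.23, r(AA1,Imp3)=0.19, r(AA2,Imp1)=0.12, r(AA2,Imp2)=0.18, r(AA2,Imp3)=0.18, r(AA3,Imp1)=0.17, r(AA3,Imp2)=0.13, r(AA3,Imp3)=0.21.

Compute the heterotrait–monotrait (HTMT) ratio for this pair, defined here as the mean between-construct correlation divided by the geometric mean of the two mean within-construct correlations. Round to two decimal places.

Between-construct mean = 1.55/9 = 0.1722.
Mean within-AA = 1.91/3 = 0.6367; mean within-Imp = 2.13/3 = 0.7100.
Geometric mean = √(0.6367 × 0.7100) = 0.6724.
HTMT = 0.1722 / 0.6724 = 0.26.

0.26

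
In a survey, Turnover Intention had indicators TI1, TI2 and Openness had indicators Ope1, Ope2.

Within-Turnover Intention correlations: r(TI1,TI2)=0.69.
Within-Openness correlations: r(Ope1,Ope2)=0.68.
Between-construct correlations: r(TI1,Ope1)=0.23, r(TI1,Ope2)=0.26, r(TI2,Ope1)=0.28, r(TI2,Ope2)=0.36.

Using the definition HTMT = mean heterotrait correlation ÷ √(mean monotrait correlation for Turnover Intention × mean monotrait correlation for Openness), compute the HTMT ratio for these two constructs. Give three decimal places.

0.412

Mean between = 1.13/4 = 0.2825.
Mean within-TI = 0.69/1 = 0.6900; mean within-Ope = 0.68/1 = 0.6800.
Geometric mean = √(0.6900 × 0.6800) = 0.6850.
HTMT = 0.2825 / 0.6850 = 0.412.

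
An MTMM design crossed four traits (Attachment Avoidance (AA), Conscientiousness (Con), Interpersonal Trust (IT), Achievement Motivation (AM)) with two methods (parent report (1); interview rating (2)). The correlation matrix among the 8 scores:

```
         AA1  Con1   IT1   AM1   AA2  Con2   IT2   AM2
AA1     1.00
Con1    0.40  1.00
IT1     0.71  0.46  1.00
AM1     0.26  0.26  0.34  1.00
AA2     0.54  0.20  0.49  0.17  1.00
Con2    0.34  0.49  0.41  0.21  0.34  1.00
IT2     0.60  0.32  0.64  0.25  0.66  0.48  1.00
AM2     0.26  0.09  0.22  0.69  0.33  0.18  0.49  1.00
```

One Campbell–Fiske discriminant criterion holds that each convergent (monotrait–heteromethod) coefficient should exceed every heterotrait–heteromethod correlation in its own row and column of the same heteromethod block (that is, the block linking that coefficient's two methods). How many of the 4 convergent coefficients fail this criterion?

Each convergent coefficient versus the relevant comparison correlations:
AA (methods 1·2): 0.54 vs {0.34, 0.20, 0.60, 0.49, 0.26, 0.17} → fail.
Con (methods 1·2): 0.49 vs {0.20, 0.34, 0.32, 0.41, 0.09, 0.21} → pass.
IT (methods 1·2): 0.64 vs {0.49, 0.60, 0.41, 0.32, 0.22, 0.25} → pass.
AM (methods 1·2): 0.69 vs {0.17, 0.26, 0.21, 0.09, 0.25, 0.22} → pass.
1 of 4 fail.

1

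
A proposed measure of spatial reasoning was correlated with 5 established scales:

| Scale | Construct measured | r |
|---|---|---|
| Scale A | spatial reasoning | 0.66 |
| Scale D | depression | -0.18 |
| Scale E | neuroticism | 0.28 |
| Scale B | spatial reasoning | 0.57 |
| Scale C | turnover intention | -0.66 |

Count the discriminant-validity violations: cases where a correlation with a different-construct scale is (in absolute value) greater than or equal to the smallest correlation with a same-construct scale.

1

Convergent (same construct = spatial reasoning): Scale A, Scale B.
Smallest convergent = 0.57. Discriminant |r|: 0.18, 0.28, 0.66; count ≥ 0.57 → 1.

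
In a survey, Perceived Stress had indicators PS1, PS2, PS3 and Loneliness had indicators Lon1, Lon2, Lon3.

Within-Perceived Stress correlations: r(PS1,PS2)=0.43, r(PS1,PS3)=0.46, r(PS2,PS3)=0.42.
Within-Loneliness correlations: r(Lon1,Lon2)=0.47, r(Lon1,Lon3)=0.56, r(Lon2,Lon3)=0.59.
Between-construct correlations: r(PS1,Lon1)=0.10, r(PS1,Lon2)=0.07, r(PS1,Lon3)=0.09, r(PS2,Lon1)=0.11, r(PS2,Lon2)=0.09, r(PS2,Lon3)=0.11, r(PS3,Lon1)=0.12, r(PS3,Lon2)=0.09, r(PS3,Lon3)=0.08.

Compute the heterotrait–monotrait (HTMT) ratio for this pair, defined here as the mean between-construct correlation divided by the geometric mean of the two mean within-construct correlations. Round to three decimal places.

0.197

Between-construct mean = 0.86/9 = 0.0956.
Mean within-PS = 1.31/3 = 0.4367; mean within-Lon = 1.62/3 = 0.5400.
Geometric mean = √(0.4367 × 0.5400) = 0.4856.
HTMT = 0.0956 / 0.4856 = 0.197.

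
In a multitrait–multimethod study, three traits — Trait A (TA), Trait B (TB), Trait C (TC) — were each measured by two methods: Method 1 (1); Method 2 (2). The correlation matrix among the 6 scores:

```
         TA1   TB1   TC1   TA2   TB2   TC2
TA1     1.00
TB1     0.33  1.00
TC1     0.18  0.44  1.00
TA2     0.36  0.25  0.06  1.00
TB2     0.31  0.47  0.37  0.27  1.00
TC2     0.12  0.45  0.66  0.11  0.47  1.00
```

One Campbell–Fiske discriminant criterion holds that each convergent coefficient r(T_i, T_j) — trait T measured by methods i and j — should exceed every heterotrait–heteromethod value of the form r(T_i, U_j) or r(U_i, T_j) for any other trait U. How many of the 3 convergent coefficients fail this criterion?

Each convergent coefficient versus the relevant comparison correlations:
TA (methods 1·2): 0.36 vs {0.31, 0.25, 0.12, 0.06} → pass.
TB (methods 1·2): 0.47 vs {0.25, 0.31, 0.45, 0.37} → pass.
TC (methods 1·2): 0.66 vs {0.06, 0.12, 0.37, 0.45} → pass.
0 of 3 fail.

0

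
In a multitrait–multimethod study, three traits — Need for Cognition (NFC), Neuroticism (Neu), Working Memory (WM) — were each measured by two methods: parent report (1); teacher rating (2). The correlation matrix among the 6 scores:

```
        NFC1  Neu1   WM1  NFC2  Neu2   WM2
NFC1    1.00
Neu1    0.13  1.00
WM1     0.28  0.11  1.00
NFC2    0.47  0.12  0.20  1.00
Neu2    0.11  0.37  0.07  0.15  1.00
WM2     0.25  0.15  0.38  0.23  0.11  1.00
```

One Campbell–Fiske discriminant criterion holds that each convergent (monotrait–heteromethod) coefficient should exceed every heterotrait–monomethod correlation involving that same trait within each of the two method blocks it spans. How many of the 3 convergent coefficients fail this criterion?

0

Each convergent coefficient versus the relevant comparison correlations:
NFC (methods 1·2): 0.47 vs {0.13, 0.15, 0.28, 0.23} → pass.
Neu (methods 1·2): 0.37 vs {0.13, 0.15, 0.11, 0.11} → pass.
WM (methods 1·2): 0.38 vs {0.28, 0.23, 0.11, 0.11} → pass.
0 of 3 fail.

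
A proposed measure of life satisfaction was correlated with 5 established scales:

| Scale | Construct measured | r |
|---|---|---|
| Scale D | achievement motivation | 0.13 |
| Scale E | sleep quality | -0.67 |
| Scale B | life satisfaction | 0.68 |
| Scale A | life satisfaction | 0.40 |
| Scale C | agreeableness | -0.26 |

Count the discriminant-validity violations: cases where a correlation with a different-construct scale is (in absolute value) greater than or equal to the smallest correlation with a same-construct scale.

Convergent (same construct = life satisfaction): Scale B, Scale A.
Smallest convergent = 0.40. Discriminant |r|: 0.13, 0.67, 0.26; count ≥ 0.40 → 1.

1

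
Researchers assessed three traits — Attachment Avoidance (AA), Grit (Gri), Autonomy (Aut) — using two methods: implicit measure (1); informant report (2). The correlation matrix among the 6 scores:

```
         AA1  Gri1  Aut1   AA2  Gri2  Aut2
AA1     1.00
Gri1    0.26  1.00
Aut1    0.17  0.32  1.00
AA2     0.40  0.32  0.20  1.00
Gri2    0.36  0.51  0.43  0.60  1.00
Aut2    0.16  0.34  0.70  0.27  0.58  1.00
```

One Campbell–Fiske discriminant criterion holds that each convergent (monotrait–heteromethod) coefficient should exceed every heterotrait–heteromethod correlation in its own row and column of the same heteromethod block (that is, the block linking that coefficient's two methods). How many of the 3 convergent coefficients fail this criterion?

Convergent coefficients and their comparison sets:
AA (methods 1·2): 0.40 vs {0.36, 0.32, 0.16, 0.20} → pass.
Gri (methods 1·2): 0.51 vs {0.32, 0.36, 0.34, 0.43} → pass.
Aut (methods 1·2): 0.70 vs {0.20, 0.16, 0.43, 0.34} → pass.
0 of 3 fail.

0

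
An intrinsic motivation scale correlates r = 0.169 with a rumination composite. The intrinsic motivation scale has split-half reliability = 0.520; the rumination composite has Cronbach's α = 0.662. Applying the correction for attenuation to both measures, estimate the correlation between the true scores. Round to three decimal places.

0.288

r_true = r_obs / √(r_xx · r_yy) = 0.169 / √(0.520 × 0.662) = 0.169 / √0.344240 = 0.169 / 0.5867 ≈ 0.288.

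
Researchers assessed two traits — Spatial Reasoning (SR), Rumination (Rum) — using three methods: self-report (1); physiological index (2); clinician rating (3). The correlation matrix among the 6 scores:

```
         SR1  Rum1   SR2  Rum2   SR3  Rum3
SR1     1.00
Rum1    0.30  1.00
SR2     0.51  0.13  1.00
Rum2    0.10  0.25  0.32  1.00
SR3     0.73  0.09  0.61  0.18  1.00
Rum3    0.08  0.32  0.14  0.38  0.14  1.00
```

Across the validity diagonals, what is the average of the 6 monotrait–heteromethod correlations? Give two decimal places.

Convergent values: 0.51, 0.73, 0.61, 0.25, 0.32, 0.38; mean = 2.80/6 = 0.47.

0.47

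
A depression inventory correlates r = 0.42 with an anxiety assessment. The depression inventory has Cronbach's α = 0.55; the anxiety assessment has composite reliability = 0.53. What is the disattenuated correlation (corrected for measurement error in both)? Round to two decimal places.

r_true = r_obs / √(r_xx · r_yy) = 0.42 / √(0.55 × 0.53) = 0.42 / √0.2915 = 0.42 / 0.5399 ≈ 0.78.

0.78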